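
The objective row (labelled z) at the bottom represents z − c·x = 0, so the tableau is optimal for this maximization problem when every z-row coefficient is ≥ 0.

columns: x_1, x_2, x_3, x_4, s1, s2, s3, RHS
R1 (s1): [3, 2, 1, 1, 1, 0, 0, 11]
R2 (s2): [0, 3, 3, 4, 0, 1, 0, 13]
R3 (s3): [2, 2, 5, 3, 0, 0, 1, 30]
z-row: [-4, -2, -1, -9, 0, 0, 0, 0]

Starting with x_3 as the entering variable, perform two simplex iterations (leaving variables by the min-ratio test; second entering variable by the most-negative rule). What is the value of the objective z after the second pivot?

Ratio test on column x_3 — row 1: 11/1 = 11; row 2: 13/3 = 13/3; row 3: 30/5 = 6. Minimum is 13/3 at row 2 (s2 leaves); pivot element 3.
Pivot on row 2; the z-row RHS becomes 0 − (-1)·(13/3) = 13/3.
Next entering variable (most negative z-row entry -23/3): x_4.
Ratio test on column x_4 — row 1: entry -1/3 ≤ 0; row 2: (13/3)/(4/3) = 13/4; row 3: entry -11/3 ≤ 0. Minimum is 13/4 at row 2 (x_3 leaves); pivot element 4/3.
After the second pivot the z-row RHS is 13/3 − (-23/3)·(13/4) = 117/4.

117/4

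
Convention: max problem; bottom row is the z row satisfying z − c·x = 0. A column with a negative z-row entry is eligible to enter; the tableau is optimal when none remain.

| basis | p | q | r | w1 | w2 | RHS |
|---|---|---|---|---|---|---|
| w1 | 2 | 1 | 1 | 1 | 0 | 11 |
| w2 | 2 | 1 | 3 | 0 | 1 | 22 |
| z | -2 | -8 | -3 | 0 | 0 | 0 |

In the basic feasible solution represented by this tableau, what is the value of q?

0

q is not in the basis, so in the current basic feasible solution q = 0.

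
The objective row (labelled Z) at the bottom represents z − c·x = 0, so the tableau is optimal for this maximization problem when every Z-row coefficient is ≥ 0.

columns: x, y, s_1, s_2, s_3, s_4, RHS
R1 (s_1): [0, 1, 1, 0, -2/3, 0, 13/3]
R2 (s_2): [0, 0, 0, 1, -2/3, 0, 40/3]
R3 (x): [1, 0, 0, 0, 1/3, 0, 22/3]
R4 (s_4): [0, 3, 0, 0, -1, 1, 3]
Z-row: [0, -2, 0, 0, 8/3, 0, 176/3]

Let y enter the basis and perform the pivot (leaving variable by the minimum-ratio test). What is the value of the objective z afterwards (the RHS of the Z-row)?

182/3

Ratio test on column y — row 1: (13/3)/1 = 13/3; row 2: entry 0 ≤ 0; row 3: entry 0 ≤ 0; row 4: 3/3 = 1. Minimum is 1 at row 4 (s_4 leaves); pivot element 3.
Pivot on row 4; the Z-row RHS becomes 176/3 − (-2)·1 = 182/3.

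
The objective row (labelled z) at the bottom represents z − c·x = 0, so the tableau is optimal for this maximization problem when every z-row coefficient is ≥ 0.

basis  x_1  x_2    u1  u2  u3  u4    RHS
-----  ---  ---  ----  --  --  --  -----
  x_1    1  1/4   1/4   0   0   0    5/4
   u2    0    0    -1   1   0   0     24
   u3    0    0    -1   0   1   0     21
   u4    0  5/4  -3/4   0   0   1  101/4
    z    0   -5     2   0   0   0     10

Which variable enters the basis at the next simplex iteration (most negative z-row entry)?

Negative z-row entries: x_2: -5.
The most negative is -5 in column x_2, so x_2 enters.

x_2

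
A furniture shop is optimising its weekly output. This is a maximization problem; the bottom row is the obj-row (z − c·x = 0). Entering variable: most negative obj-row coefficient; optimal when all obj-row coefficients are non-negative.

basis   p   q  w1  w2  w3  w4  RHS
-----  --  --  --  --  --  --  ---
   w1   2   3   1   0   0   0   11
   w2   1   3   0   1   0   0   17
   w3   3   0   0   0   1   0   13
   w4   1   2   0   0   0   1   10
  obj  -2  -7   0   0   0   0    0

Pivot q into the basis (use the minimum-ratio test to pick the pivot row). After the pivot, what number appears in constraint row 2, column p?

-1

Ratio test on column q — row 1: 11/3 = 11/3; row 2: 17/3 = 17/3; row 3: entry 0 ≤ 0; row 4: 10/2 = 5. Minimum is 11/3 at row 1 (w1 leaves); pivot element 3.
Divide row 1 by 3; eliminate column q from the other rows.
Row 2 update in column p: 1 − 3·(2/3) = -1.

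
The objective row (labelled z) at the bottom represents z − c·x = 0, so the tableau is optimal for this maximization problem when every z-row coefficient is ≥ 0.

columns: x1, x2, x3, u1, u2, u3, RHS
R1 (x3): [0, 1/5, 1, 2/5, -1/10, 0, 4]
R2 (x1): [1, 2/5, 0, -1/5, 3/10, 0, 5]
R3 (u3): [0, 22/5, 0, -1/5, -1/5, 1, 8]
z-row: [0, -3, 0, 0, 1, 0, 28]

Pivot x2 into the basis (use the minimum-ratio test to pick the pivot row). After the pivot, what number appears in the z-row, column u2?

19/22

Ratio test on column x2 — row 1: 4/(1/5) = 20; row 2: 5/(2/5) = 25/2; row 3: 8/(22/5) = 20/11. Minimum is 20/11 at row 3 (u3 leaves); pivot element 22/5.
Divide row 3 by 22/5; eliminate column x2 from the other rows.
z-row update in column u2: 1 − (-3)·(-1/22) = 19/22.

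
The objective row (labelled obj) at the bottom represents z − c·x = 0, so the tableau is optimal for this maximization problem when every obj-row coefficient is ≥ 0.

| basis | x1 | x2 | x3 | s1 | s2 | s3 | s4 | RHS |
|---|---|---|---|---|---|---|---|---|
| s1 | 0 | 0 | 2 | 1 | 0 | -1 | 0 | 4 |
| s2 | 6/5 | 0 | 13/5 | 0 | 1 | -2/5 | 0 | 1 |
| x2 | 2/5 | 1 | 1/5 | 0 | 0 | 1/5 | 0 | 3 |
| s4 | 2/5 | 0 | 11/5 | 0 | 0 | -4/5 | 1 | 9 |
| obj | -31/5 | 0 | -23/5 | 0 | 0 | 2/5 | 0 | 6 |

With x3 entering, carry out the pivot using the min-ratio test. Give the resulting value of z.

101/13

Ratio test on column x3 — row 1: 4/2 = 2; row 2: 1/(13/5) = 5/13; row 3: 3/(1/5) = 15; row 4: 9/(11/5) = 45/11. Minimum is 5/13 at row 2 (s2 leaves); pivot element 13/5.
Pivot on row 2; the obj-row RHS becomes 6 − (-23/5)·(5/13) = 101/13.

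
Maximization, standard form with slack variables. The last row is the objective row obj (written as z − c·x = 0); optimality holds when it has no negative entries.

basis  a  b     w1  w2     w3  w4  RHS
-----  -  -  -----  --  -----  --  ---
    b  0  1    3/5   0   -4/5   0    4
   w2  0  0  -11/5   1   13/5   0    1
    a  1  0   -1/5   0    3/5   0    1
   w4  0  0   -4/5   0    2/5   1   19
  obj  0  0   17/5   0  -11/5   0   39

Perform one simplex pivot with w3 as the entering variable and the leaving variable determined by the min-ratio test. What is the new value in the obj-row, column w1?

Ratio test on column w3 — row 1: entry -4/5 ≤ 0; row 2: 1/(13/5) = 5/13; row 3: 1/(3/5) = 5/3; row 4: 19/(2/5) = 95/2. Minimum is 5/13 at row 2 (w2 leaves); pivot element 13/5.
Divide row 2 by 13/5; eliminate column w3 from the other rows.
obj-row update in column w1: 17/5 − (-11/5)·(-11/13) = 20/13.

20/13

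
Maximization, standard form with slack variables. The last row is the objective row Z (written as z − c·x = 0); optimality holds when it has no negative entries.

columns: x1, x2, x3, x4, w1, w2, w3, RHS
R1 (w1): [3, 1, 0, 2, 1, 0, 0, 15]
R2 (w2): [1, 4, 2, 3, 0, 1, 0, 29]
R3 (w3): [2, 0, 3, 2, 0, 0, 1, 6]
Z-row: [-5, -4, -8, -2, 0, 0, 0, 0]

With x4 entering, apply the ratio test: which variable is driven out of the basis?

w3

Column x4 entries and ratios — w1: 15/2 = 15/2; w2: 29/3 = 29/3; w3: 6/2 = 3.
Smallest ratio is 3 in the row of w3, so w3 leaves.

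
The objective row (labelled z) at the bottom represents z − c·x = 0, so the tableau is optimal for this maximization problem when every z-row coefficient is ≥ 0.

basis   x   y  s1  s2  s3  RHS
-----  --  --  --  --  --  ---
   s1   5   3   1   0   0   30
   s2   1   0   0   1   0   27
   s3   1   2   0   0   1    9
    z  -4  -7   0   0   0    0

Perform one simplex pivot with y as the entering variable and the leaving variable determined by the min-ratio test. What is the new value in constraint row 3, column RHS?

9/2

Ratio test on column y — row 1: 30/3 = 10; row 2: entry 0 ≤ 0; row 3: 9/2 = 9/2. Minimum is 9/2 at row 3 (s3 leaves); pivot element 2.
Divide row 3 by 2; eliminate column y from the other rows.
In the new row 3, the RHS entry is the old entry divided by the pivot: 9/2 = 9/2.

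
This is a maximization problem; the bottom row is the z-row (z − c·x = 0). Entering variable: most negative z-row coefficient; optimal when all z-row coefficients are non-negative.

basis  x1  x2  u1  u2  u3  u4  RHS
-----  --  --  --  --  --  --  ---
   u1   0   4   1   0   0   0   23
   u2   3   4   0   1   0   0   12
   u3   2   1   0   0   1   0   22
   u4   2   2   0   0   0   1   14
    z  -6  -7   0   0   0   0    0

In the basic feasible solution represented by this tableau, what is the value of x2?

x2 is not in the basis, so in the current basic feasible solution x2 = 0.

0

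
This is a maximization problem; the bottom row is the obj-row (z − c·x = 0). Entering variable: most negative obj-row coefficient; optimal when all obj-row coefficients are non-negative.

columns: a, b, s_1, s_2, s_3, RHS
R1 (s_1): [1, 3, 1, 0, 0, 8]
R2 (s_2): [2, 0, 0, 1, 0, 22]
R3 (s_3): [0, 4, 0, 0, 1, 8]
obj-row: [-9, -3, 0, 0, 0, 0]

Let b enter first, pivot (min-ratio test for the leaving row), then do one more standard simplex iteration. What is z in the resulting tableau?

24

Ratio test on column b — row 1: 8/3 = 8/3; row 2: entry 0 ≤ 0; row 3: 8/4 = 2. Minimum is 2 at row 3 (s_3 leaves); pivot element 4.
Pivot on row 3; the obj-row RHS becomes 0 − (-3)·2 = 6.
Next entering variable (most negative obj-row entry -9): a.
Ratio test on column a — row 1: 2/1 = 2; row 2: 22/2 = 11; row 3: entry 0 ≤ 0. Minimum is 2 at row 1 (s_1 leaves); pivot element 1.
After the second pivot the obj-row RHS is 6 − (-9)·2 = 24.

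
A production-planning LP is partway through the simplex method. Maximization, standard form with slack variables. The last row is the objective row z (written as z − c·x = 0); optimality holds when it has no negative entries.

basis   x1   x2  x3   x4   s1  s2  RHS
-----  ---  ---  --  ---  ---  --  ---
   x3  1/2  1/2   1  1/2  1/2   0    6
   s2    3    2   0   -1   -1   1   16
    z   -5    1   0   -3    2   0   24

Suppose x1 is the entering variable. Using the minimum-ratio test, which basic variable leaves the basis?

s2

Column x1 entries and ratios — x3: 6/(1/2) = 12; s2: 16/3 = 16/3.
Smallest ratio is 16/3 in the row of s2, so s2 leaves.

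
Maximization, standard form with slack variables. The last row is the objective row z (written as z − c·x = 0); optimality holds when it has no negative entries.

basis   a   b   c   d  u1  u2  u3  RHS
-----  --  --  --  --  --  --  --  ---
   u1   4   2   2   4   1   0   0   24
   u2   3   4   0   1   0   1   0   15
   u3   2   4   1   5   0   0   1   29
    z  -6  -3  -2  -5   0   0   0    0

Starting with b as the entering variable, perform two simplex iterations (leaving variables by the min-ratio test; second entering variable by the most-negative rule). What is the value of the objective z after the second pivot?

Ratio test on column b — row 1: 24/2 = 12; row 2: 15/4 = 15/4; row 3: 29/4 = 29/4. Minimum is 15/4 at row 2 (u2 leaves); pivot element 4.
Pivot on row 2; the z-row RHS becomes 0 − (-3)·(15/4) = 45/4.
Next entering variable (most negative z-row entry -17/4): d.
Ratio test on column d — row 1: (33/2)/(7/2) = 33/7; row 2: (15/4)/(1/4) = 15; row 3: 14/4 = 7/2. Minimum is 7/2 at row 3 (u3 leaves); pivot element 4.
After the second pivot the z-row RHS is 45/4 − (-17/4)·(7/2) = 209/8.

209/8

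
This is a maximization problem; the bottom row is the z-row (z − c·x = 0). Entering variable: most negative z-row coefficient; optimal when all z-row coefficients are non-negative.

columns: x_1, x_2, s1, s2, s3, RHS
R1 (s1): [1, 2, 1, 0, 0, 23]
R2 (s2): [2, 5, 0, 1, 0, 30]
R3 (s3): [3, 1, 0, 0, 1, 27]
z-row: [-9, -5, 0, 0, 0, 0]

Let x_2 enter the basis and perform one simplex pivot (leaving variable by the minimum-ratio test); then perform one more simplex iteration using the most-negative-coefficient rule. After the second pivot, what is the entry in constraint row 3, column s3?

5/13

Ratio test on column x_2 — row 1: 23/2 = 23/2; row 2: 30/5 = 6; row 3: 27/1 = 27. Minimum is 6 at row 2 (s2 leaves); pivot element 5.
Divide row 2 by 5; eliminate column x_2 from the other rows.
Second iteration: most negative z-row entry is -7 in column x_1, so x_1 enters.
Ratio test on column x_1 — row 1: 11/(1/5) = 55; row 2: 6/(2/5) = 15; row 3: 21/(13/5) = 105/13. Minimum is 105/13 at row 3 (s3 leaves); pivot element 13/5.
Divide row 3 by 13/5; eliminate column x_1 from the other rows.
After both pivots, the entry at constraint row 3, column s3 is 5/13.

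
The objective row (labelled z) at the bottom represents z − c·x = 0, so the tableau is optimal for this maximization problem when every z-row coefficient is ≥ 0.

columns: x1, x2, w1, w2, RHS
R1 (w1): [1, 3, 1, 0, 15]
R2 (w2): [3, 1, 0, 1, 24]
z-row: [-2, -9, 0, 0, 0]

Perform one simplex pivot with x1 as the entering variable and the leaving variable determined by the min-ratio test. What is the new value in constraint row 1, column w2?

-1/3

Ratio test on column x1 — row 1: 15/1 = 15; row 2: 24/3 = 8. Minimum is 8 at row 2 (w2 leaves); pivot element 3.
Divide row 2 by 3; eliminate column x1 from the other rows.
Row 1 update in column w2: 0 − 1·(1/3) = -1/3.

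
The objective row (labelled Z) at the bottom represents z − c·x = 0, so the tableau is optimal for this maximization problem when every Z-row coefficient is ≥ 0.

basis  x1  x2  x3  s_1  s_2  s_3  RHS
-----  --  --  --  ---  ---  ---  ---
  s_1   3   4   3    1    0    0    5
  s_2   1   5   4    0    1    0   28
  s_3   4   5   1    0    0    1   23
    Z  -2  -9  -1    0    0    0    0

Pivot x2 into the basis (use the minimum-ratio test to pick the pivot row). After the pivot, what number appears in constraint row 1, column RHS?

Ratio test on column x2 — row 1: 5/4 = 5/4; row 2: 28/5 = 28/5; row 3: 23/5 = 23/5. Minimum is 5/4 at row 1 (s_1 leaves); pivot element 4.
Divide row 1 by 4; eliminate column x2 from the other rows.
In the new row 1, the RHS entry is the old entry divided by the pivot: 5/4 = 5/4.

5/4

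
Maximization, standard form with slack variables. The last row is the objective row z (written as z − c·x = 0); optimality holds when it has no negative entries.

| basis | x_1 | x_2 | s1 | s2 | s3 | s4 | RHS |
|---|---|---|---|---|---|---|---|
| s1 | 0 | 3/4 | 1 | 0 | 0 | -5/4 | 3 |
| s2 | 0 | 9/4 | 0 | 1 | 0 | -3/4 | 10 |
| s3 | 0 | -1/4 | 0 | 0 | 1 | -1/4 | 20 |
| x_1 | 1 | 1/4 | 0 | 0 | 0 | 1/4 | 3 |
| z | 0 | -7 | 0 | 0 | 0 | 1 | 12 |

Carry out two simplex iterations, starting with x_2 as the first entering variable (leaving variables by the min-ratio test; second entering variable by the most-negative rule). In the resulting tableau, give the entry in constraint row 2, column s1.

Ratio test on column x_2 — row 1: 3/(3/4) = 4; row 2: 10/(9/4) = 40/9; row 3: entry -1/4 ≤ 0; row 4: 3/(1/4) = 12. Minimum is 4 at row 1 (s1 leaves); pivot element 3/4.
Divide row 1 by 3/4; eliminate column x_2 from the other rows.
Second iteration: most negative z-row entry is -32/3 in column s4, so s4 enters.
Ratio test on column s4 — row 1: entry -5/3 ≤ 0; row 2: 1/3 = 1/3; row 3: entry -2/3 ≤ 0; row 4: 2/(2/3) = 3. Minimum is 1/3 at row 2 (s2 leaves); pivot element 3.
Divide row 2 by 3; eliminate column s4 from the other rows.
After both pivots, the entry at constraint row 2, column s1 is -1.

-1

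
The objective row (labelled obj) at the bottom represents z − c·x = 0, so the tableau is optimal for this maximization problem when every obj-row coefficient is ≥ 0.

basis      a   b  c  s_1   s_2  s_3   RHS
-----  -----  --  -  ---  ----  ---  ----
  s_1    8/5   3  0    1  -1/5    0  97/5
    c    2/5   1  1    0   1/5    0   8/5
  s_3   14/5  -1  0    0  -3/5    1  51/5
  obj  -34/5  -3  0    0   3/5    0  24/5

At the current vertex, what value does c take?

8/5

c is basic (row 2); its value is the RHS of that row, 8/5.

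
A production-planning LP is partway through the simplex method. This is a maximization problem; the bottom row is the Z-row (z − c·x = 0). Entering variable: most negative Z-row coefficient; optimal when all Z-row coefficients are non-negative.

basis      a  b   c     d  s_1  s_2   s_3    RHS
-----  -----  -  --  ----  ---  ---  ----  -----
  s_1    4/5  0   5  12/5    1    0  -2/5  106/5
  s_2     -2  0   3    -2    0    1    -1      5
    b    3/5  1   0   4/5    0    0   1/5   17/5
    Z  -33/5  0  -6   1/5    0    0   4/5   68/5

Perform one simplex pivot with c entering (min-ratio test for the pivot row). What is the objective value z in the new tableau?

118/5

Ratio test on column c — row 1: (106/5)/5 = 106/25; row 2: 5/3 = 5/3; row 3: entry 0 ≤ 0. Minimum is 5/3 at row 2 (s_2 leaves); pivot element 3.
Pivot on row 2; the Z-row RHS becomes 68/5 − (-6)·(5/3) = 118/5.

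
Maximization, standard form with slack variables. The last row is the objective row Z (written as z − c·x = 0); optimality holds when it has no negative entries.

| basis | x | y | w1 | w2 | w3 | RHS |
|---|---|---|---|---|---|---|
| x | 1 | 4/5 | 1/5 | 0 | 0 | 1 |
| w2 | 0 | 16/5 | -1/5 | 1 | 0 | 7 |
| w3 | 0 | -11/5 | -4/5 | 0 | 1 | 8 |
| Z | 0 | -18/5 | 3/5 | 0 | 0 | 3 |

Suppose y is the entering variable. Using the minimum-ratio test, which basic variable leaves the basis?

Column y entries and ratios — x: 1/(4/5) = 5/4; w2: 7/(16/5) = 35/16; w3: -11/5 ≤ 0, skip.
Smallest ratio is 5/4 in the row of x, so x leaves.

x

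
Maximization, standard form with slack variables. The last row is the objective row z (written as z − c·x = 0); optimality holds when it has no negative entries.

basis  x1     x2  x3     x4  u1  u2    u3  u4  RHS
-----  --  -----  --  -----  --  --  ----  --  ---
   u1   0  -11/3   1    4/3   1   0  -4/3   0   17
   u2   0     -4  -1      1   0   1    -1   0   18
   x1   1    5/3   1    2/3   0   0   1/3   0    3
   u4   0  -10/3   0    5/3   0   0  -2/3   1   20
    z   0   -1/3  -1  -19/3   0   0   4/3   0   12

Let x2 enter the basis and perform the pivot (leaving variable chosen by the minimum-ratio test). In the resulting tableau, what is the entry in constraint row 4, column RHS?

26

Ratio test on column x2 — row 1: entry -11/3 ≤ 0; row 2: entry -4 ≤ 0; row 3: 3/(5/3) = 9/5; row 4: entry -10/3 ≤ 0. Minimum is 9/5 at row 3 (x1 leaves); pivot element 5/3.
Divide row 3 by 5/3; eliminate column x2 from the other rows.
Row 4 update in column RHS: 20 − (-10/3)·(9/5) = 26.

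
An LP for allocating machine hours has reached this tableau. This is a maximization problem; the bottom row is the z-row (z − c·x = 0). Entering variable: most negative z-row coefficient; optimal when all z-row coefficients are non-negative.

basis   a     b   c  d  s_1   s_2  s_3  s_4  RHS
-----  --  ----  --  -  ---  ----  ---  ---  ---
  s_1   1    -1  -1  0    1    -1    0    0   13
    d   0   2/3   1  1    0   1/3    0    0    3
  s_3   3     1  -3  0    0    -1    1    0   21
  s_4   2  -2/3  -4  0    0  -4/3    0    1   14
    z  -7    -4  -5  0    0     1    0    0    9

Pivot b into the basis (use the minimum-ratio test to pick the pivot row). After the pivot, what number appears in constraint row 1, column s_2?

-1/2

Ratio test on column b — row 1: entry -1 ≤ 0; row 2: 3/(2/3) = 9/2; row 3: 21/1 = 21; row 4: entry -2/3 ≤ 0. Minimum is 9/2 at row 2 (d leaves); pivot element 2/3.
Divide row 2 by 2/3; eliminate column b from the other rows.
Row 1 update in column s_2: -1 − (-1)·(1/2) = -1/2.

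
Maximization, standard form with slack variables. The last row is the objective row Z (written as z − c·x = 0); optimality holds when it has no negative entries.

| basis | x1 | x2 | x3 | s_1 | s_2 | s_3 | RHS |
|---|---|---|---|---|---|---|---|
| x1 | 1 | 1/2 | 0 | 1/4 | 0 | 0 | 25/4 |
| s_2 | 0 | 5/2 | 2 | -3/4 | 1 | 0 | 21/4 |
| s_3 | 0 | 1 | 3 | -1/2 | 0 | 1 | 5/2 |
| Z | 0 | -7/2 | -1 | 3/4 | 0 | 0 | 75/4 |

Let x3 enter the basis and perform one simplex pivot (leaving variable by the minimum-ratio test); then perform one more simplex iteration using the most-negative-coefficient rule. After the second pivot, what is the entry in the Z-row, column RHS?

Ratio test on column x3 — row 1: entry 0 ≤ 0; row 2: (21/4)/2 = 21/8; row 3: (5/2)/3 = 5/6. Minimum is 5/6 at row 3 (s_3 leaves); pivot element 3.
Divide row 3 by 3; eliminate column x3 from the other rows.
Second iteration: most negative Z-row entry is -19/6 in column x2, so x2 enters.
Ratio test on column x2 — row 1: (25/4)/(1/2) = 25/2; row 2: (43/12)/(11/6) = 43/22; row 3: (5/6)/(1/3) = 5/2. Minimum is 43/22 at row 2 (s_2 leaves); pivot element 11/6.
Divide row 2 by 11/6; eliminate column x2 from the other rows.
After both pivots, the entry at the Z-row, column RHS is 567/22.

567/22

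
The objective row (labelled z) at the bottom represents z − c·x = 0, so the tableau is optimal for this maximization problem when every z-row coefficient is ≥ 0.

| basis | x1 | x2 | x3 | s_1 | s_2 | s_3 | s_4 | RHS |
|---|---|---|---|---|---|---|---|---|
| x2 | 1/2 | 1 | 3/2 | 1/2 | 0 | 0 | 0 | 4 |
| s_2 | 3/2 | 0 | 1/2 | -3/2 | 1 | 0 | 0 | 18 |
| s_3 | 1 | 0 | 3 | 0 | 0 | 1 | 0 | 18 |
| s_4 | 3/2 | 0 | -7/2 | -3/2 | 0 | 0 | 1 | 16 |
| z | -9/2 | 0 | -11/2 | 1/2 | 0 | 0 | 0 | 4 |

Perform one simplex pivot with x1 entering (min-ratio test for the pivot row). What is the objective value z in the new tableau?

40

Ratio test on column x1 — row 1: 4/(1/2) = 8; row 2: 18/(3/2) = 12; row 3: 18/1 = 18; row 4: 16/(3/2) = 32/3. Minimum is 8 at row 1 (x2 leaves); pivot element 1/2.
Pivot on row 1; the z-row RHS becomes 4 − (-9/2)·8 = 40.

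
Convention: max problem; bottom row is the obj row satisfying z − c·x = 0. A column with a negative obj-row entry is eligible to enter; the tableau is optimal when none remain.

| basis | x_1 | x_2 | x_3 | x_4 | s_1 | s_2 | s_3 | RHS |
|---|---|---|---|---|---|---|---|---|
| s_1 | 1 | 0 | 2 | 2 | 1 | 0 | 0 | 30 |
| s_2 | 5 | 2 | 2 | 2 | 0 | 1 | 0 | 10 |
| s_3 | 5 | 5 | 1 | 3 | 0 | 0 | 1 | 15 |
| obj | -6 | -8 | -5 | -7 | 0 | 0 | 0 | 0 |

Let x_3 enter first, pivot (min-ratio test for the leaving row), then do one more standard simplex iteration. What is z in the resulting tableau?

65/2

Ratio test on column x_3 — row 1: 30/2 = 15; row 2: 10/2 = 5; row 3: 15/1 = 15. Minimum is 5 at row 2 (s_2 leaves); pivot element 2.
Pivot on row 2; the obj-row RHS becomes 0 − (-5)·5 = 25.
Next entering variable (most negative obj-row entry -3): x_2.
Ratio test on column x_2 — row 1: entry -2 ≤ 0; row 2: 5/1 = 5; row 3: 10/4 = 5/2. Minimum is 5/2 at row 3 (s_3 leaves); pivot element 4.
After the second pivot the obj-row RHS is 25 − (-3)·(5/2) = 65/2.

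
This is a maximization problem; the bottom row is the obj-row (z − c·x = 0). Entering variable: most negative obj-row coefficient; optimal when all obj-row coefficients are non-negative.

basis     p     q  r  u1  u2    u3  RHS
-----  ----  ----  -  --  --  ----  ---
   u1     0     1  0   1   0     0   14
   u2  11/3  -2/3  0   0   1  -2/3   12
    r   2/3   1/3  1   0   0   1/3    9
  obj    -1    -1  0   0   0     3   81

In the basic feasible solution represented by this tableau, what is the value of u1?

u1 is basic (row 1); its value is the RHS of that row, 14.

14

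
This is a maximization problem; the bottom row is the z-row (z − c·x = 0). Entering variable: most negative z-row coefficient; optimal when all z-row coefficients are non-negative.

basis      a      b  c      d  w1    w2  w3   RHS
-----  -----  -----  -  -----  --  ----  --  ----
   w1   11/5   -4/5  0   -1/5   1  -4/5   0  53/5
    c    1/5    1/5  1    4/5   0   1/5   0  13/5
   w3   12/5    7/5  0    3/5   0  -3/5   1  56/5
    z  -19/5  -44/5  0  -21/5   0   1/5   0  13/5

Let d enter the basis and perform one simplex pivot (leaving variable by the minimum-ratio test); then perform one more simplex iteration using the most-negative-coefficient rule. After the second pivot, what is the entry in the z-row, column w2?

-17/5

Ratio test on column d — row 1: entry -1/5 ≤ 0; row 2: (13/5)/(4/5) = 13/4; row 3: (56/5)/(3/5) = 56/3. Minimum is 13/4 at row 2 (c leaves); pivot element 4/5.
Divide row 2 by 4/5; eliminate column d from the other rows.
Second iteration: most negative z-row entry is -31/4 in column b, so b enters.
Ratio test on column b — row 1: entry -3/4 ≤ 0; row 2: (13/4)/(1/4) = 13; row 3: (37/4)/(5/4) = 37/5. Minimum is 37/5 at row 3 (w3 leaves); pivot element 5/4.
Divide row 3 by 5/4; eliminate column b from the other rows.
After both pivots, the entry at the z-row, column w2 is -17/5.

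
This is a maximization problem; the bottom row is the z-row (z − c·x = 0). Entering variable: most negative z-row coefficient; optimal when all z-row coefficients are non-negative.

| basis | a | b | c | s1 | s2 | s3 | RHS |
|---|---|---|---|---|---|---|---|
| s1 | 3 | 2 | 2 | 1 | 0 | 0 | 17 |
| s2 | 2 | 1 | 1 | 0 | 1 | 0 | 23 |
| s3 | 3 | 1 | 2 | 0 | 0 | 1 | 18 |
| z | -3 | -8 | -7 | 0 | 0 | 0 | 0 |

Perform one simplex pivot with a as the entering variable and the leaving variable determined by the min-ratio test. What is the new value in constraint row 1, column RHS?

17/3

Ratio test on column a — row 1: 17/3 = 17/3; row 2: 23/2 = 23/2; row 3: 18/3 = 6. Minimum is 17/3 at row 1 (s1 leaves); pivot element 3.
Divide row 1 by 3; eliminate column a from the other rows.
In the new row 1, the RHS entry is the old entry divided by the pivot: 17/3 = 17/3.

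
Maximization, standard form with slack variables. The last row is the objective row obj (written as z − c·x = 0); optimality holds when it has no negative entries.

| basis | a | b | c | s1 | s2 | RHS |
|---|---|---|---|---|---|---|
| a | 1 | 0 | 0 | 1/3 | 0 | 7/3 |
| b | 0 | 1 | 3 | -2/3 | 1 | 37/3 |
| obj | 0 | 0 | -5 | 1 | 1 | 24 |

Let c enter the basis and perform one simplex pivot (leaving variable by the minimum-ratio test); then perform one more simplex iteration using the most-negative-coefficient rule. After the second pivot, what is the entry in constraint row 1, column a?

3

Ratio test on column c — row 1: entry 0 ≤ 0; row 2: (37/3)/3 = 37/9. Minimum is 37/9 at row 2 (b leaves); pivot element 3.
Divide row 2 by 3; eliminate column c from the other rows.
Second iteration: most negative obj-row entry is -1/9 in column s1, so s1 enters.
Ratio test on column s1 — row 1: (7/3)/(1/3) = 7; row 2: entry -2/9 ≤ 0. Minimum is 7 at row 1 (a leaves); pivot element 1/3.
Divide row 1 by 1/3; eliminate column s1 from the other rows.
After both pivots, the entry at constraint row 1, column a is 3.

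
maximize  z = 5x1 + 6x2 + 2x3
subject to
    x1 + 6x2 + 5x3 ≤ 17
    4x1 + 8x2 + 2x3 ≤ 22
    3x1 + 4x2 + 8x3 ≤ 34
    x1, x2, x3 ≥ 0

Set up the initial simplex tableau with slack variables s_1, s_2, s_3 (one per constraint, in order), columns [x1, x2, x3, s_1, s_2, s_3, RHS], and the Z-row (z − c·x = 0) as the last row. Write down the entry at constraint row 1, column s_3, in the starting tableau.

0

Slack s_3 belongs to constraint 3; its column is the unit vector e_3, so the entry in row 1 is 0.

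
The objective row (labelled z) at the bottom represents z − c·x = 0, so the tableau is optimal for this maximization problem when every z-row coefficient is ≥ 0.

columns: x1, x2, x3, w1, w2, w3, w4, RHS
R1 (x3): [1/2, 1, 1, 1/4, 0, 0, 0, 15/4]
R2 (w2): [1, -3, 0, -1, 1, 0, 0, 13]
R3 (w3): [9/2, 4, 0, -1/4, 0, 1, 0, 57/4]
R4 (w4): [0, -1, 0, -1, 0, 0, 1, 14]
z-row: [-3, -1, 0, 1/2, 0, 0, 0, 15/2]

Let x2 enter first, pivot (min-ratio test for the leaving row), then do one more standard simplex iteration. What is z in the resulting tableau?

Ratio test on column x2 — row 1: (15/4)/1 = 15/4; row 2: entry -3 ≤ 0; row 3: (57/4)/4 = 57/16; row 4: entry -1 ≤ 0. Minimum is 57/16 at row 3 (w3 leaves); pivot element 4.
Pivot on row 3; the z-row RHS becomes 15/2 − (-1)·(57/16) = 177/16.
Next entering variable (most negative z-row entry -15/8): x1.
Ratio test on column x1 — row 1: entry -5/8 ≤ 0; row 2: (379/16)/(35/8) = 379/70; row 3: (57/16)/(9/8) = 19/6; row 4: (281/16)/(9/8) = 281/18. Minimum is 19/6 at row 3 (x2 leaves); pivot element 9/8.
After the second pivot the z-row RHS is 177/16 − (-15/8)·(19/6) = 17.

17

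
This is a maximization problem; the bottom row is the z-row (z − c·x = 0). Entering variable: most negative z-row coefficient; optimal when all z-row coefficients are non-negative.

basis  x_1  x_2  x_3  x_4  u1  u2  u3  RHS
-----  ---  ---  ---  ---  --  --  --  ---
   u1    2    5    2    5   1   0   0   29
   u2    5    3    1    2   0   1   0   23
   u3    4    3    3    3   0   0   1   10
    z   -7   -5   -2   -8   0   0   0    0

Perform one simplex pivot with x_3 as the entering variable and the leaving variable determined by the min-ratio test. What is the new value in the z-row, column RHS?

Ratio test on column x_3 — row 1: 29/2 = 29/2; row 2: 23/1 = 23; row 3: 10/3 = 10/3. Minimum is 10/3 at row 3 (u3 leaves); pivot element 3.
Divide row 3 by 3; eliminate column x_3 from the other rows.
z-row update in column RHS: 0 − (-2)·(10/3) = 20/3.

20/3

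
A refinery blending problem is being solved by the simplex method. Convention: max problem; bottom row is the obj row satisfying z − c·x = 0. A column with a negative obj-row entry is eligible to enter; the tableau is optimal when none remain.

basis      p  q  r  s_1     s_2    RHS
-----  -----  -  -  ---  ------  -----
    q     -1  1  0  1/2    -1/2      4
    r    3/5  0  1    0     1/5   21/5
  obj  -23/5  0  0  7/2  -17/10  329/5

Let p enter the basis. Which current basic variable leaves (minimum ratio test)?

Column p entries and ratios — q: -1 ≤ 0, skip; r: (21/5)/(3/5) = 7.
Smallest ratio is 7 in the row of r, so r leaves.

r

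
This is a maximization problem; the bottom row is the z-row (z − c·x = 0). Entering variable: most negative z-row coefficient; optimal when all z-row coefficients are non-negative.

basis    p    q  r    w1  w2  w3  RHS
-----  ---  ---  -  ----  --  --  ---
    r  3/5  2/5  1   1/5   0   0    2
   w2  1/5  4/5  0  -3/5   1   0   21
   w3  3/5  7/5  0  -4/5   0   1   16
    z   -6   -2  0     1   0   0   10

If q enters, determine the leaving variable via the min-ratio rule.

Column q entries and ratios — r: 2/(2/5) = 5; w2: 21/(4/5) = 105/4; w3: 16/(7/5) = 80/7.
Smallest ratio is 5 in the row of r, so r leaves.

r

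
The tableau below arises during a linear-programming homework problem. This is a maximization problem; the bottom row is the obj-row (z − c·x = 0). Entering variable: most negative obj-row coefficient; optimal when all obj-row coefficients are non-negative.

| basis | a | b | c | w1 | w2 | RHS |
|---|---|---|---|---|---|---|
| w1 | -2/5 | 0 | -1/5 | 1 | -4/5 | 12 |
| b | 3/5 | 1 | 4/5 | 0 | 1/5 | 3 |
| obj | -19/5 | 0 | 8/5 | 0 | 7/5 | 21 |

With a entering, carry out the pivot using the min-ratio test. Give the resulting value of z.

40

Ratio test on column a — row 1: entry -2/5 ≤ 0; row 2: 3/(3/5) = 5. Minimum is 5 at row 2 (b leaves); pivot element 3/5.
Pivot on row 2; the obj-row RHS becomes 21 − (-19/5)·5 = 40.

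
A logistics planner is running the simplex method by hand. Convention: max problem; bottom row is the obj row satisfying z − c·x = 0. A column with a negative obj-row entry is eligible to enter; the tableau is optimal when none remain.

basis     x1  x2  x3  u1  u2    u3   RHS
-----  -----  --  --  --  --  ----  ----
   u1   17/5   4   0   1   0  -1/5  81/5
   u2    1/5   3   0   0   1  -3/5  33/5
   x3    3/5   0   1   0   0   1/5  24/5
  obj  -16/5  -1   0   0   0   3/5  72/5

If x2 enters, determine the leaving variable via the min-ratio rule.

Column x2 entries and ratios — u1: (81/5)/4 = 81/20; u2: (33/5)/3 = 11/5; x3: 0 ≤ 0, skip.
Smallest ratio is 11/5 in the row of u2, so u2 leaves.

u2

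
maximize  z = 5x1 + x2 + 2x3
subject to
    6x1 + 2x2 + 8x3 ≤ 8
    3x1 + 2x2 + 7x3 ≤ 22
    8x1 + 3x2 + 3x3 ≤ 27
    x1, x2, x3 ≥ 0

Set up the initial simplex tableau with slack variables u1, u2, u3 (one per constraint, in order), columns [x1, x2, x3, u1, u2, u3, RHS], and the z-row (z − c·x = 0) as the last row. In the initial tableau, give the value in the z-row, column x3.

The z-row carries the negated objective coefficients: the x3 entry is -2.

-2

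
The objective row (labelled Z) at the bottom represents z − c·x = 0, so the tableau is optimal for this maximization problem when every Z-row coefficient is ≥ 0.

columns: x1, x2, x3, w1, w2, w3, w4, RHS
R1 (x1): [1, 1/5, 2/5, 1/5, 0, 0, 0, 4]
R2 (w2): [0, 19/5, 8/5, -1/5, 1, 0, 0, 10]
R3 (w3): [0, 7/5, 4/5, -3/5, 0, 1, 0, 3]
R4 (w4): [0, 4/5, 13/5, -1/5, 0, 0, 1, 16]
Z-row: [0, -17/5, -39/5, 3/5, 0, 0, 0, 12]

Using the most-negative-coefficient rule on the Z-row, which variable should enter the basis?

Negative Z-row entries: x2: -17/5, x3: -39/5.
The most negative is -39/5 in column x3, so x3 enters.

x3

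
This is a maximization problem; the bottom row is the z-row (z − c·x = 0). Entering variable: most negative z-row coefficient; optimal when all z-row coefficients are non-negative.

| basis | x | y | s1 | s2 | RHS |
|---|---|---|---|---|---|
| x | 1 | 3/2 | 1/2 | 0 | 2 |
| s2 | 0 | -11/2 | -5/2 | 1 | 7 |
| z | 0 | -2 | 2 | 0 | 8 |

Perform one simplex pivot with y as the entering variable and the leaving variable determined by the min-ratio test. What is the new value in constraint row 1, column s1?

Ratio test on column y — row 1: 2/(3/2) = 4/3; row 2: entry -11/2 ≤ 0. Minimum is 4/3 at row 1 (x leaves); pivot element 3/2.
Divide row 1 by 3/2; eliminate column y from the other rows.
In the new row 1, the s1 entry is the old entry divided by the pivot: (1/2)/(3/2) = 1/3.

1/3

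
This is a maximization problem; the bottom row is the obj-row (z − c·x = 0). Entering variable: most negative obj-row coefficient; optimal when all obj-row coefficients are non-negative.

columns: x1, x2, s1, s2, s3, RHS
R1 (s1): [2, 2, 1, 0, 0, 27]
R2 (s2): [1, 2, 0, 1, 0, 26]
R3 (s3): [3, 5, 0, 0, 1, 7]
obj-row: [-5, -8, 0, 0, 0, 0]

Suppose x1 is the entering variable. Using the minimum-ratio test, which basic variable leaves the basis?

s3

Column x1 entries and ratios — s1: 27/2 = 27/2; s2: 26/1 = 26; s3: 7/3 = 7/3.
Smallest ratio is 7/3 in the row of s3, so s3 leaves.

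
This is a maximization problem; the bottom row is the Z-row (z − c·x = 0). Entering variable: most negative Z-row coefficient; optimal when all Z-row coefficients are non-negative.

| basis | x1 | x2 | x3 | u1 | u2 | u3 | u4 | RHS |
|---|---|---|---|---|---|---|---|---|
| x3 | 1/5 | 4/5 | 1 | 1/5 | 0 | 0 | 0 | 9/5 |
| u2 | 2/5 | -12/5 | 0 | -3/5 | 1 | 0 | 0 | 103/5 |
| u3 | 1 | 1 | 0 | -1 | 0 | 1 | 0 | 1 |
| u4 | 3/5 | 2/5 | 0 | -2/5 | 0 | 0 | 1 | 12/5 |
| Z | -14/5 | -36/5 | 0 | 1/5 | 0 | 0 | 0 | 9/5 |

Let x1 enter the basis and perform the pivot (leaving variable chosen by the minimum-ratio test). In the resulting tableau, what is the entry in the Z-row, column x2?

Ratio test on column x1 — row 1: (9/5)/(1/5) = 9; row 2: (103/5)/(2/5) = 103/2; row 3: 1/1 = 1; row 4: (12/5)/(3/5) = 4. Minimum is 1 at row 3 (u3 leaves); pivot element 1.
Divide row 3 by 1; eliminate column x1 from the other rows.
Z-row update in column x2: -36/5 − (-14/5)·1 = -22/5.

-22/5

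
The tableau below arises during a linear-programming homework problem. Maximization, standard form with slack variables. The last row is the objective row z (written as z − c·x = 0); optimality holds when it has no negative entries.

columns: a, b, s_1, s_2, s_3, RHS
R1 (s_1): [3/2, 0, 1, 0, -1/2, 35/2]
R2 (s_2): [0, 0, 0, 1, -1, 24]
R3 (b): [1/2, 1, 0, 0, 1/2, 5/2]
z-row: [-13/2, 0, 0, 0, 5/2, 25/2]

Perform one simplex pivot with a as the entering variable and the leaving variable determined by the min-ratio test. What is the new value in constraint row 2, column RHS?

Ratio test on column a — row 1: (35/2)/(3/2) = 35/3; row 2: entry 0 ≤ 0; row 3: (5/2)/(1/2) = 5. Minimum is 5 at row 3 (b leaves); pivot element 1/2.
Divide row 3 by 1/2; eliminate column a from the other rows.
Row 2 update in column RHS: 24 − 0·5 = 24.

24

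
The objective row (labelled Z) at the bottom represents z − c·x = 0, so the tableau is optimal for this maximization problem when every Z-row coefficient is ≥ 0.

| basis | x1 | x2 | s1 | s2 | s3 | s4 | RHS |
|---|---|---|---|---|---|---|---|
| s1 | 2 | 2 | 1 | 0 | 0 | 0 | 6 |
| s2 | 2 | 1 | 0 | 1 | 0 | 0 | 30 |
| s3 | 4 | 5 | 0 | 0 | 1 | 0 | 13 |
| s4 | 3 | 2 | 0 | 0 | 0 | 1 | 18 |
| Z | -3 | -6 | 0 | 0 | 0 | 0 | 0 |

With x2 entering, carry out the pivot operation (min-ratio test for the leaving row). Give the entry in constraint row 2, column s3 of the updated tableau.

Ratio test on column x2 — row 1: 6/2 = 3; row 2: 30/1 = 30; row 3: 13/5 = 13/5; row 4: 18/2 = 9. Minimum is 13/5 at row 3 (s3 leaves); pivot element 5.
Divide row 3 by 5; eliminate column x2 from the other rows.
Row 2 update in column s3: 0 − 1·(1/5) = -1/5.

-1/5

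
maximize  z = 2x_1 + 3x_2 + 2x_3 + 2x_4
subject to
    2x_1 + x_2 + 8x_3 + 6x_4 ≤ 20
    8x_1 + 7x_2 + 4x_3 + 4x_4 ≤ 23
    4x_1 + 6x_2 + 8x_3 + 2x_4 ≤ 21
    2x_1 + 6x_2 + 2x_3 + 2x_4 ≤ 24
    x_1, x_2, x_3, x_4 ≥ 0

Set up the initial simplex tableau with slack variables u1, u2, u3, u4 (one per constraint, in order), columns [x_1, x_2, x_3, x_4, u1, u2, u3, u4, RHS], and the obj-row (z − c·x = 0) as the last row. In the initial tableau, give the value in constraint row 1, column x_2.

Constraint 1 has coefficient 1 on x_2.

1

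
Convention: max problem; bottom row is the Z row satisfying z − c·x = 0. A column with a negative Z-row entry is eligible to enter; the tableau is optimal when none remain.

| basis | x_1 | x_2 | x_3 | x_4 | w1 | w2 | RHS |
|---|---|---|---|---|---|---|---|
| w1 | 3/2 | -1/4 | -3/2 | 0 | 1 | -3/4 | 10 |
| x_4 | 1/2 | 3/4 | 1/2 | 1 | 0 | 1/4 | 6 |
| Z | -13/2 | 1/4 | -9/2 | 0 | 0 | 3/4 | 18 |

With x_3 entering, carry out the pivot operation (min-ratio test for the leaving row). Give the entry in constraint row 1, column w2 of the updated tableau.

0

Ratio test on column x_3 — row 1: entry -3/2 ≤ 0; row 2: 6/(1/2) = 12. Minimum is 12 at row 2 (x_4 leaves); pivot element 1/2.
Divide row 2 by 1/2; eliminate column x_3 from the other rows.
Row 1 update in column w2: -3/4 − (-3/2)·(1/2) = 0.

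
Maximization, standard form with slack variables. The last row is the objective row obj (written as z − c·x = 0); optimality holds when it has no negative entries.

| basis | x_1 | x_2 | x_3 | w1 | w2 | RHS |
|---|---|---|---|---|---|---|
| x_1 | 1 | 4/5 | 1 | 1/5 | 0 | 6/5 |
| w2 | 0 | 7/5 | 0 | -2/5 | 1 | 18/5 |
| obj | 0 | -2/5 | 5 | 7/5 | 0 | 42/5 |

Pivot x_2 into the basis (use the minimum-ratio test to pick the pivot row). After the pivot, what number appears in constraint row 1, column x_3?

Ratio test on column x_2 — row 1: (6/5)/(4/5) = 3/2; row 2: (18/5)/(7/5) = 18/7. Minimum is 3/2 at row 1 (x_1 leaves); pivot element 4/5.
Divide row 1 by 4/5; eliminate column x_2 from the other rows.
In the new row 1, the x_3 entry is the old entry divided by the pivot: 1/(4/5) = 5/4.

5/4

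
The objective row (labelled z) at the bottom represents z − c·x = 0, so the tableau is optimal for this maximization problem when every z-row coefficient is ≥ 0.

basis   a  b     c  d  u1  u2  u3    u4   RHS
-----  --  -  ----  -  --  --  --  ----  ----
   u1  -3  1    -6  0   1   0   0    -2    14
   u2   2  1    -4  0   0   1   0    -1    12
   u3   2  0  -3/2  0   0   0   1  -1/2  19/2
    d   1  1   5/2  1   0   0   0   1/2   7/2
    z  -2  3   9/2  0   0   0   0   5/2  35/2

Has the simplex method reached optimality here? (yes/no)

The z-row has a negative entry -2 in column a, so it is not optimal.

no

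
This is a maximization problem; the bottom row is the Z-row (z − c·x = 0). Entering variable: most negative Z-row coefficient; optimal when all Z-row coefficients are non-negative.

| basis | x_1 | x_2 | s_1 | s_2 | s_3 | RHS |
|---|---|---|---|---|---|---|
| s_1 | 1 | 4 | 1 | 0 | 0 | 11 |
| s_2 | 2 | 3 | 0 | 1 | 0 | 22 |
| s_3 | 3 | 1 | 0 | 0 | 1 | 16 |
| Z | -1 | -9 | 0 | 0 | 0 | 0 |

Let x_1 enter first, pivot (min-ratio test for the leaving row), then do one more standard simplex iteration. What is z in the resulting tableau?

206/11

Ratio test on column x_1 — row 1: 11/1 = 11; row 2: 22/2 = 11; row 3: 16/3 = 16/3. Minimum is 16/3 at row 3 (s_3 leaves); pivot element 3.
Pivot on row 3; the Z-row RHS becomes 0 − (-1)·(16/3) = 16/3.
Next entering variable (most negative Z-row entry -26/3): x_2.
Ratio test on column x_2 — row 1: (17/3)/(11/3) = 17/11; row 2: (34/3)/(7/3) = 34/7; row 3: (16/3)/(1/3) = 16. Minimum is 17/11 at row 1 (s_1 leaves); pivot element 11/3.
After the second pivot the Z-row RHS is 16/3 − (-26/3)·(17/11) = 206/11.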